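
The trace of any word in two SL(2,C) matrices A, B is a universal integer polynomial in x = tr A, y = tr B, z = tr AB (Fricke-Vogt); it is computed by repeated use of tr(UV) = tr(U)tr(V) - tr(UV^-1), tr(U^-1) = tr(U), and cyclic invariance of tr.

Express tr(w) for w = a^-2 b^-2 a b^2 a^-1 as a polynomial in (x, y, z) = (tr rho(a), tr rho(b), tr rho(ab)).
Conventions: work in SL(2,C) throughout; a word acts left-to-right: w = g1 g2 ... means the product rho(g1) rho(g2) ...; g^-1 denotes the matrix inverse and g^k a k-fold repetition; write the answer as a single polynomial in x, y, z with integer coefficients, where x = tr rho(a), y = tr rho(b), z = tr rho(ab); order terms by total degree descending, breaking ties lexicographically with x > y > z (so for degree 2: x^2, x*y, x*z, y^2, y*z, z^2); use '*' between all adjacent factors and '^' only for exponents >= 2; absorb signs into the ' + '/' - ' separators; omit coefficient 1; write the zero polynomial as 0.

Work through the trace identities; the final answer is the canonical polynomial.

tr(b^2) = tr(b) tr(b) - tr(1) = y^2 - 2
next, tr(b a b) = tr(b) tr(a b) - tr(a) = y*z - x
tr(b a b^2) = tr(b) tr(b a b) - tr(b a) = y^2*z - x*y - z
and tr(a b a b) = tr(b a) tr(b a) - tr(1)   [split at repeated b] = z^2 - 2
next, tr(a b a) = tr(a) tr(b a) - tr(b) = x*z - y
tr(b a b^2 a) = tr(b) tr(a b a b) - tr(a b a) = y*z^2 - x*z - y
next, tr(a b^2 a^-1 b) = tr(b a b^2) tr(a) - tr(b a b^2 a) = x*y^2*z - x^2*y - y*z^2 + y
tr(a b^2 a^-1 b^-1) = tr(a b^2 a^-1) tr(b) - tr(a b^2 a^-1 b) = -x*y^2*z + x^2*y + y^3 + y*z^2 - 3*y
tr(a^-1 b^-2 a b^2) = tr(a b^2 a^-1 b^-1) tr(b) - tr(a b^2 a^-1) = -x*y^3*z + x^2*y^2 + y^4 + y^2*z^2 - 4*y^2 + 2
tr(a^-2 b^-2 a b^2) = tr(a^-1 b^-2 a b^2) tr(a) - tr(a^-1 b^-2 a b^2 a) = -x^2*y^3*z + x^3*y^2 + x*y^4 + x*y^2*z^2 - 4*x*y^2 + x
and tr(a^-2 b^-2 a b^2 a^-1) = tr(a^-2 b^-2 a b^2) tr(a) - tr(a^-2 b^-2 a b^2 a) = -x^3*y^3*z + x^4*y^2 + x^2*y^4 + x^2*y^2*z^2 + x*y^3*z - 5*x^2*y^2 - y^4 - y^2*z^2 + x^2 + 4*y^2 - 2

-x^3*y^3*z + x^4*y^2 + x^2*y^4 + x^2*y^2*z^2 + x*y^3*z - 5*x^2*y^2 - y^4 - y^2*z^2 + x^2 + 4*y^2 - 2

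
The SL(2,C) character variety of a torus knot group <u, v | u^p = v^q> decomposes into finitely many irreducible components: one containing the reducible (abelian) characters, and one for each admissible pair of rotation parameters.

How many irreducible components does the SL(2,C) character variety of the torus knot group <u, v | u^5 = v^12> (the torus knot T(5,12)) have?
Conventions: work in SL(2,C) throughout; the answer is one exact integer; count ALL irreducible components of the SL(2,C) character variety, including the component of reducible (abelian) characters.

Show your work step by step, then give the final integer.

23

Gamma = < u, v | u^5 = v^12 > (torus knot T(5,12)); the central element u^5 = v^12 acts as +I or -I in any irreducible SL(2,C) representation.
So on each irreducible component the traces are pinned: tr(u) = 2*cos(pi*alpha/5) with 1 <= alpha <= 4, tr(v) = 2*cos(pi*beta/12) with 1 <= beta <= 11.
u^5 = (-1)^alpha I and v^12 = (-1)^beta I must agree, so alpha and beta have equal parity.
Enumerate parity-matched pairs: 2*6 odd-odd plus 2*5 even-even gives 22.
components with irreducible characters: 22; plus the single component of reducible (abelian) characters: total 23.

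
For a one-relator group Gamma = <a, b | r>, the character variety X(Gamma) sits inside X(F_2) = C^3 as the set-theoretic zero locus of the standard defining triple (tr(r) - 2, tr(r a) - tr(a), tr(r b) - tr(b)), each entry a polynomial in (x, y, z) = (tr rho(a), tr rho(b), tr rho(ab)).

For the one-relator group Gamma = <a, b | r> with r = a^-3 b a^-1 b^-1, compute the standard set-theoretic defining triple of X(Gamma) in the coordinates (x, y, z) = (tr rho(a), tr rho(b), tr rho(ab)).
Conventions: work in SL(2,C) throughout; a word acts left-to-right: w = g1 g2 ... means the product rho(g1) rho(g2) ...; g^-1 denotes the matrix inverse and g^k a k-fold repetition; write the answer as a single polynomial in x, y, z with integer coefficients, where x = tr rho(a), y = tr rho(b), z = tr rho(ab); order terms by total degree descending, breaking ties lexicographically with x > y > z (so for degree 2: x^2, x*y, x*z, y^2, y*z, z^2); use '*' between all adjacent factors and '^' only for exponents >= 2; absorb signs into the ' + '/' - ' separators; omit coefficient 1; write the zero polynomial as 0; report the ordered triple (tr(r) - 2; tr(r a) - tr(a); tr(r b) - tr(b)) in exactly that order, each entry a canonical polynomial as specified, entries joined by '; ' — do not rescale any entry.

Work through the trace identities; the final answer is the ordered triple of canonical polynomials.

x^3*y*z - x^2*y^2 - x^2*z^2 - x*y*z + x^2 + y^2 + z^2 - 4; x^2*y*z - x*y^2 - x*z^2; x^4*y - x^3*z - 3*x^2*y + 2*x*z

tr(a^-1) = tr(a) = x
tr(b a b) = tr(b)*tr(a b) - tr(a) = y*z - x
tr(b a b a) = tr(a b)*tr(a b) - tr(1)   [split at repeated a] = z^2 - 2
tr(a^-1 b a b) = tr(b a b)*tr(a) - tr(b a b a) = x*y*z - x^2 - z^2 + 2
tr(b^-1 a^-1 b a) = tr(a^-1 b a)*tr(b) - tr(a^-1 b a b) = -x*y*z + x^2 + y^2 + z^2 - 2
tr(b a^-1 b^-1 a^-1) = tr(b^-1 a^-1 b)*tr(a) - tr(b^-1 a^-1 b a) = x*y*z - y^2 - z^2 + 2
tr(a^-2 b a^-1 b^-1) = tr(b a^-1 b^-1 a^-1)*tr(a) - tr(b a^-1 b^-1) = x^2*y*z - x*y^2 - x*z^2 + x
tr(a^-3 b a^-1 b^-1) = tr(a^-2 b a^-1 b^-1)*tr(a) - tr(a^-2 b a^-1 b^-1 a) = x^3*y*z - x^2*y^2 - x^2*z^2 - x*y*z + x^2 + y^2 + z^2 - 2
tr(a^-1 b) = tr(b)*tr(a) - tr(b a)   [inverse elimination on a] = x*y - z
tr(a^-1 b a^-1) = tr(a^-1 b)*tr(a) - tr(a^-1 b a)   [inverse elimination on a] = x^2*y - x*z - y
tr(a^-3 b) = tr(a^-1 b a^-1)*tr(a) - tr(a^-1 b)   [inverse elimination on a] = x^3*y - x^2*z - 2*x*y + z
tr(a^-3 b a^-1) = tr(a^-3 b)*tr(a) - tr(a^-3 b a)   [inverse elimination on a] = x^4*y - x^3*z - 3*x^2*y + 2*x*z + y
assemble the triple (tr(r) - 2; tr(r a) - x; tr(r b) - y)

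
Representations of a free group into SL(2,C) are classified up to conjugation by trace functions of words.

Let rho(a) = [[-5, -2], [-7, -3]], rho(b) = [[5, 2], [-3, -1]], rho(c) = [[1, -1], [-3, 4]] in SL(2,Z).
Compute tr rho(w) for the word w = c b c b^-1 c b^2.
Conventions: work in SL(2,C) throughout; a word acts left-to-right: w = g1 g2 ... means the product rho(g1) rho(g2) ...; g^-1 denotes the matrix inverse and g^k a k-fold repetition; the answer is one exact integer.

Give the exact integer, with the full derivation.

rho(c) = [[1, -1], [-3, 4]]
... * rho(b) = [[5, 2], [-3, -1]]  ->  [[8, 3], [-27, -10]]
... * rho(c) = [[1, -1], [-3, 4]]  ->  [[-1, 4], [3, -13]]
... * rho(b^-1) = [[-1, -2], [3, 5]]  ->  [[13, 22], [-42, -71]]
... * rho(c) = [[1, -1], [-3, 4]]  ->  [[-53, 75], [171, -242]]
... * rho(b) = [[5, 2], [-3, -1]]  ->  [[-490, -181], [1581, 584]]
... * rho(b) = [[5, 2], [-3, -1]]  ->  [[-1907, -799], [6153, 2578]]
tr = -1907 + 2578 = 671

671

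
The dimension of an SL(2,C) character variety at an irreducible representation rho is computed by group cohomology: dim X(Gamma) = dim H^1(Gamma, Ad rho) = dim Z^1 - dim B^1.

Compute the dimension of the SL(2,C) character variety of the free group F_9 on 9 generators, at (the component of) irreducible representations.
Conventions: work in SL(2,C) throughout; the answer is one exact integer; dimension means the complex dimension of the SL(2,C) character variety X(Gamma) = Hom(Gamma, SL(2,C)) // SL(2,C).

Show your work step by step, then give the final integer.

24

Here Gamma is free of rank 9 — no relator constrains a cocycle.
Z^1(Gamma, Ad rho) = (sl_2)^9: a cocycle is a free choice of one sl_2 vector per generator, so dim Z^1 = 3*9 = 27.
Irreducibility makes the coboundary map sl_2 -> Z^1 injective (trivial centralizer), so dim B^1 = 3.
dim X = dim H^1 = dim Z^1 - dim B^1 = 27 - 3 = 24.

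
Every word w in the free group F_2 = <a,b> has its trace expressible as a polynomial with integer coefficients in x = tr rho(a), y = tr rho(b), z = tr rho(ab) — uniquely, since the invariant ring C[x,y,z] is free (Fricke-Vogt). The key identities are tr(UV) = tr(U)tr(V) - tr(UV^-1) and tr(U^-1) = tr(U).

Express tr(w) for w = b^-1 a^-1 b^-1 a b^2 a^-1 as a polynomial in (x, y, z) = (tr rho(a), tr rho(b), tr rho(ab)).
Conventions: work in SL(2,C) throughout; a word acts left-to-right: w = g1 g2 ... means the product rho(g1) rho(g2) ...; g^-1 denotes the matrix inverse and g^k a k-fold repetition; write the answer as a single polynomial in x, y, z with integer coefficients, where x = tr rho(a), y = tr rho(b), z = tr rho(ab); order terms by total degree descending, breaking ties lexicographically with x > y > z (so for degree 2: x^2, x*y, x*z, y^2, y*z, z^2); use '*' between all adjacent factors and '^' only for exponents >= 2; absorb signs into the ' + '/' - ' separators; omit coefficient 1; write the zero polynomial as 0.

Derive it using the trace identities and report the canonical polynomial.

-x*y^2*z^2 + x^2*y*z + y^3*z + y*z^3 - 4*y*z + x

trace(a b a) = trace(a)*trace(b a) - trace(b) = x*z - y
trace(a b a b) = trace(a b)*trace(a b) - trace(1) = z^2 - 2
trace(b^-1 a b a) = trace(a b a)*trace(b) - trace(a b a b) = x*y*z - y^2 - z^2 + 2
trace(a^-1 b^-1 a b) = trace(b^-1 a b)*trace(a) - trace(b^-1 a b a) = -x*y*z + x^2 + y^2 + z^2 - 2
trace(b^2 a) = trace(b)*trace(a b) - trace(a) = y*z - x
trace(b^2) = trace(b)*trace(b) - trace(1) = y^2 - 2
trace(a b^2 a) = trace(a)*trace(b^2 a) - trace(b^2) = x*y*z - x^2 - y^2 + 2
trace(a^2 b a b) = trace(a)*trace(b a b a) - trace(b a b) = x*z^2 - y*z - x
trace(a^2 b a) = trace(a)*trace(a b a) - trace(a b) = x^2*z - x*y - z
trace(a b a b^2 a) = trace(b)*trace(a^2 b a b) - trace(a^2 b a) = x*y*z^2 - x^2*z - y^2*z + z
trace(a b a b a b) = trace(a b a b)*trace(a b) - trace(b a) = z^3 - 3*z
trace(a b a b^2 a b) = trace(b)*trace(a b a b a b) - trace(a b a b a) = y*z^3 - x*z^2 - 2*y*z + x
trace(b a b^2 a b^-1 a) = trace(a b a b^2 a)*trace(b) - trace(a b a b^2 a b) = x*y^2*z^2 - x^2*y*z - y^3*z - y*z^3 + x*z^2 + 3*y*z - x
trace(a b^2 a b^-1 a^-1 b) = trace(b a b^2 a b^-1)*trace(a) - trace(b a b^2 a b^-1 a) = -x*y^2*z^2 + 2*x^2*y*z + y^3*z + y*z^3 - x^3 - x*y^2 - x*z^2 - 3*y*z + 3*x
trace(b^-1 a^-1 b^-1 a b^2 a) = trace(a b^2 a b^-1 a^-1)*trace(b) - trace(a b^2 a b^-1 a^-1 b) = x*y^2*z^2 - 2*x^2*y*z - y^3*z - y*z^3 + x^3 + x*y^2 + x*z^2 + 4*y*z - 3*x
trace(b^-1 a^-1 b^-1 a b^2 a^-1) = trace(b^-1 a^-1 b^-1 a b^2)*trace(a) - trace(b^-1 a^-1 b^-1 a b^2 a) = -x*y^2*z^2 + x^2*y*z + y^3*z + y*z^3 - 4*y*z + x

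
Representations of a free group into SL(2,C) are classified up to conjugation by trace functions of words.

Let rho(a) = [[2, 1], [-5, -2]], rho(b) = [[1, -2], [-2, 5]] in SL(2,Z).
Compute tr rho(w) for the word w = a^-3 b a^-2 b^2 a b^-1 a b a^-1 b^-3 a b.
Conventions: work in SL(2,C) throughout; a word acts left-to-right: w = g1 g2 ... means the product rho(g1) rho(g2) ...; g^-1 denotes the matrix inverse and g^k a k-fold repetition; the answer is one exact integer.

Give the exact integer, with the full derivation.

0

rho(a^-1) = [[-2, -1], [5, 2]]
... * rho(a^-1) = [[-2, -1], [5, 2]]  ->  [[-1, 0], [0, -1]]
... * rho(a^-1) = [[-2, -1], [5, 2]]  ->  [[2, 1], [-5, -2]]
... * rho(b) = [[1, -2], [-2, 5]]  ->  [[0, 1], [-1, 0]]
... * rho(a^-1) = [[-2, -1], [5, 2]]  ->  [[5, 2], [2, 1]]
... * rho(a^-1) = [[-2, -1], [5, 2]]  ->  [[0, -1], [1, 0]]
... * rho(b) = [[1, -2], [-2, 5]]  ->  [[2, -5], [1, -2]]
... * rho(b) = [[1, -2], [-2, 5]]  ->  [[12, -29], [5, -12]]
... * rho(a) = [[2, 1], [-5, -2]]  ->  [[169, 70], [70, 29]]
... * rho(b^-1) = [[5, 2], [2, 1]]  ->  [[985, 408], [408, 169]]
... * rho(a) = [[2, 1], [-5, -2]]  ->  [[-70, 169], [-29, 70]]
... * rho(b) = [[1, -2], [-2, 5]]  ->  [[-408, 985], [-169, 408]]
... * rho(a^-1) = [[-2, -1], [5, 2]]  ->  [[5741, 2378], [2378, 985]]
... * rho(b^-1) = [[5, 2], [2, 1]]  ->  [[33461, 13860], [13860, 5741]]
... * rho(b^-1) = [[5, 2], [2, 1]]  ->  [[195025, 80782], [80782, 33461]]
... * rho(b^-1) = [[5, 2], [2, 1]]  ->  [[1136689, 470832], [470832, 195025]]
... * rho(a) = [[2, 1], [-5, -2]]  ->  [[-80782, 195025], [-33461, 80782]]
... * rho(b) = [[1, -2], [-2, 5]]  ->  [[-470832, 1136689], [-195025, 470832]]
tr = -470832 + 470832 = 0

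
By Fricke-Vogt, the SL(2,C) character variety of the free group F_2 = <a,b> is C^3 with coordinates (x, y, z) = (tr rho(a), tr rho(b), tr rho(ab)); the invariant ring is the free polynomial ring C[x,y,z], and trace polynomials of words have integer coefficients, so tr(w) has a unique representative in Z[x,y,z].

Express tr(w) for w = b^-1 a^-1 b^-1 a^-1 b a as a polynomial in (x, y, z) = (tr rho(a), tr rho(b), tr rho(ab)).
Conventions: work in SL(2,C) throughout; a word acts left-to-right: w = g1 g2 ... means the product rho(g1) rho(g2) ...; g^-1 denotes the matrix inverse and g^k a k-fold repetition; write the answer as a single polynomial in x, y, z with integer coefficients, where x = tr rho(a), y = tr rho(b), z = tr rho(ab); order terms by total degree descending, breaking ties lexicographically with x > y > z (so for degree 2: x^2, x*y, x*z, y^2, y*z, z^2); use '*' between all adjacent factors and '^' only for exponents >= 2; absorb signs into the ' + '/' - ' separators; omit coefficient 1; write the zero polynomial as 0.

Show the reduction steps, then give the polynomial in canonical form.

tr(a b a) = tr(a) * tr(b a) - tr(b)  (reduce the a square) = x*z - y
tr(a b a b) = tr(a b) * tr(a b) - tr(1)  (split on a) = z^2 - 2
tr(b a b^-1 a) = tr(a b a) * tr(b) - tr(a b a b)  (eliminate b^-1) = x*y*z - y^2 - z^2 + 2
reduce: tr(a^-1 b a b^-1) = tr(b a b^-1) * tr(a) - tr(b a b^-1 a)  (eliminate a^-1) = -x*y*z + x^2 + y^2 + z^2 - 2
reduce: tr(b^-1 a^-1 b a b^-1) = tr(a^-1 b a b^-1) * tr(b) - tr(a^-1 b a)  (eliminate b^-1) = -x*y^2*z + x^2*y + y^3 + y*z^2 - 3*y
tr(b^2 a) = tr(b) * tr(a b) - tr(a)  (reduce the b square) = y*z - x
so tr(b^2) = tr(b) * tr(b) - tr(1)  (reduce the b square) = y^2 - 2
tr(a b^2 a) = tr(a) * tr(b^2 a) - tr(b^2)  (reduce the a square) = x*y*z - x^2 - y^2 + 2
tr(a b^2 a b) = tr(b) * tr(a b a b) - tr(a b a)  (reduce the b square) = y*z^2 - x*z - y
tr(b a b^-1 a b) = tr(a b^2 a) * tr(b) - tr(a b^2 a b)  (eliminate b^-1) = x*y^2*z - x^2*y - y^3 - y*z^2 + x*z + 3*y
so tr(a b a b a) = tr(a) * tr(b a b a) - tr(b a b)  (reduce the a square) = x*z^2 - y*z - x
tr(a b a b a b) = tr(b a b a) * tr(b a) - tr(a b)  (split on b) = z^3 - 3*z
tr(b a b^-1 a b a) = tr(a b a b a) * tr(b) - tr(a b a b a b)  (eliminate b^-1) = x*y*z^2 - y^2*z - z^3 - x*y + 3*z
so tr(a^-1 b a b^-1 a b) = tr(b a b^-1 a b) * tr(a) - tr(b a b^-1 a b a)  (eliminate a^-1) = x^2*y^2*z - x^3*y - x*y^3 - 2*x*y*z^2 + x^2*z + y^2*z + z^3 + 4*x*y - 3*z
tr(b^-1 a^-1 b a b^-1 a) = tr(a^-1 b a b^-1 a) * tr(b) - tr(a^-1 b a b^-1 a b)  (eliminate b^-1) = -x^2*y^2*z + x^3*y + x*y^3 + 2*x*y*z^2 - x^2*z - y^2*z - z^3 - 3*x*y + 3*z
tr(b^-1 a^-1 b^-1 a^-1 b a) = tr(b^-1 a^-1 b a b^-1) * tr(a) - tr(b^-1 a^-1 b a b^-1 a)  (eliminate a^-1) = -x*y*z^2 + x^2*z + y^2*z + z^3 - 3*z

-x*y*z^2 + x^2*z + y^2*z + z^3 - 3*z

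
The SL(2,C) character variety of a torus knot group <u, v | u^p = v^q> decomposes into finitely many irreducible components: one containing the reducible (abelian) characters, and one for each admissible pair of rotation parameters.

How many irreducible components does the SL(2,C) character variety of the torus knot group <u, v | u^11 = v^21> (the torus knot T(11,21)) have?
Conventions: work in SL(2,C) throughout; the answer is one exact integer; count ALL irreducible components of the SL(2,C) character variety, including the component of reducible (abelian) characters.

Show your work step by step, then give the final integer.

For T(11,21): irreducibility forces the central element u^11 = v^21 to one of +I, -I.
So on each irreducible component the traces are pinned: tr(u) = 2*cos(pi*alpha/11) with 1 <= alpha <= 10, tr(v) = 2*cos(pi*beta/21) with 1 <= beta <= 20.
Consistency of u^11 = (-1)^alpha I with v^21 = (-1)^beta I forces alpha = beta (mod 2).
Counting: 5 odd alphas x 10 odd betas + 5 even alphas x 10 even betas = 50 + 50 = 100.
Total: 100 irreducible-character components + 1 reducible (abelian) component = 101.

101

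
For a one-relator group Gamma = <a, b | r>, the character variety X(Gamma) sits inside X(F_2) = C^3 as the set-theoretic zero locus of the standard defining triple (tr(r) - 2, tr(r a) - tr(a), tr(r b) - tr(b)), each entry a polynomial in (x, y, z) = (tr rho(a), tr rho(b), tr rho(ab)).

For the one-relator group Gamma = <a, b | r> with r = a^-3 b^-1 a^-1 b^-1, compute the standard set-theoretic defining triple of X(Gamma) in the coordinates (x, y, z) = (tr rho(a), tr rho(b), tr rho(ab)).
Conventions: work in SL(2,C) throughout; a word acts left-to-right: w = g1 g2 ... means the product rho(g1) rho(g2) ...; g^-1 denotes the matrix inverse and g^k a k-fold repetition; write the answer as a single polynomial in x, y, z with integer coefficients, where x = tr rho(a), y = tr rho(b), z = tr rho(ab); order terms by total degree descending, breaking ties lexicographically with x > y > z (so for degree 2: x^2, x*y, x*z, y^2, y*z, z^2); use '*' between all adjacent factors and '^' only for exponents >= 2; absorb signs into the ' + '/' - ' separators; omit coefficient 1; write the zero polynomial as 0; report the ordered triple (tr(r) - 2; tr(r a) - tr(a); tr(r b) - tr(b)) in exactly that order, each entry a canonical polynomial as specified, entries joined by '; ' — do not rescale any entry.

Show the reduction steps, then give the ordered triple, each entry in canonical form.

x^2*z^2 - x*y*z - x^2 - z^2; x*z^2 - y*z - 2*x; x^3*z - x^2*y - 2*x*z

trace(a^-1) = trace(a) = x
trace(a^-2) = trace(a^-1) * trace(a) - trace(1) = x^2 - 2
trace(a^-3) = trace(a^-2) * trace(a) - trace(a^-1) = x^3 - 3*x
trace(a^-1 b) = trace(b) * trace(a) - trace(b a) = x*y - z
trace(a^-1 b a^-1) = trace(a^-1 b) * trace(a) - trace(a^-1 b a) = x^2*y - x*z - y
trace(a^-3 b) = trace(a^-1 b a^-1) * trace(a) - trace(a^-1 b) = x^3*y - x^2*z - 2*x*y + z
trace(a^-1 b^-1 a^-2) = trace(a^-3) * trace(b) - trace(a^-3 b) = x^2*z - x*y - z
trace(b a b) = trace(b) * trace(a b) - trace(a) = y*z - x
trace(b a b a) = trace(a b) * trace(a b) - trace(1)   [split at repeated a] = z^2 - 2
trace(a^-1 b a b) = trace(b a b) * trace(a) - trace(b a b a) = x*y*z - x^2 - z^2 + 2
trace(a^-1 b a b^-1) = trace(a^-1 b a) * trace(b) - trace(a^-1 b a b) = -x*y*z + x^2 + y^2 + z^2 - 2
trace(b^-1 a^-2 b a) = trace(a^-1 b a b^-1) * trace(a) - trace(a^-1 b a b^-1 a) = -x^2*y*z + x^3 + x*y^2 + x*z^2 - 3*x
trace(a^-1 b^-1 a^-2 b) = trace(b^-1 a^-2 b) * trace(a) - trace(b^-1 a^-2 b a) = x^2*y*z - x*y^2 - x*z^2 + x
trace(b^-1 a^-1 b^-1 a^-2) = trace(a^-1 b^-1 a^-2) * trace(b) - trace(a^-1 b^-1 a^-2 b) = x*z^2 - y*z - x
trace(a^-3 b^-1 a^-1 b^-1) = trace(b^-1 a^-1 b^-1 a^-2) * trace(a) - trace(b^-1 a^-1 b^-1 a^-1) = x^2*z^2 - x*y*z - x^2 - z^2 + 2
trace(a^-2 b^-1) = trace(a^-1 b^-1) * trace(a) - trace(a^-1 b^-1 a) = x*z - y
trace(a^-3 b^-1 a^-1) = trace(a^-3 b^-1) * trace(a) - trace(a^-3 b^-1 a) = x^3*z - x^2*y - 2*x*z + y
assemble the triple (trace(r) - 2; trace(r a) - x; trace(r b) - y)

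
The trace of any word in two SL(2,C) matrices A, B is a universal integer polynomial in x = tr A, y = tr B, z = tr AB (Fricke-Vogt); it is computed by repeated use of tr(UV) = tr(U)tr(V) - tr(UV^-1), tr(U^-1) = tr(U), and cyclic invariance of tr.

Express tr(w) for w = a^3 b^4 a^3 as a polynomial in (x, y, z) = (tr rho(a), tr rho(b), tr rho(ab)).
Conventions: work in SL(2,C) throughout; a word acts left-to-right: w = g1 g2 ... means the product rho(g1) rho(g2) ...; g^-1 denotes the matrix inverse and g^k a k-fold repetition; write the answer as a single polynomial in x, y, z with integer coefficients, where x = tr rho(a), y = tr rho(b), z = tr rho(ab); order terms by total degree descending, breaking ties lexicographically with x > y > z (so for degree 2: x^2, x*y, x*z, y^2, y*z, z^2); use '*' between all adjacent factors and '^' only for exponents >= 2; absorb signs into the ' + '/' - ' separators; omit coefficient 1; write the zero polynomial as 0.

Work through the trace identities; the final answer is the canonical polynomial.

trace(b^2 a) = trace(b) trace(a b) - trace(a)   [square of b] = y*z - x
next, trace(b^2) = trace(b) trace(b) - trace(1)   [square of b] = y^2 - 2
next, trace(b^2 a^2) = trace(a) trace(b^2 a) - trace(b^2)   [square of a] = x*y*z - x^2 - y^2 + 2
and trace(b a^3 b) = trace(a) trace(b^2 a^2) - trace(b^2 a)   [square of a] = x^2*y*z - x^3 - x*y^2 - y*z + 3*x
next, trace(a b a) = trace(a) trace(b a) - trace(b)   [square of a] = x*z - y
trace(b a^3) = trace(a) trace(a b a) - trace(a b)   [square of a] = x^2*z - x*y - z
next, trace(a b^3 a^2) = trace(b) trace(b a^3 b) - trace(b a^3)   [square of b] = x^2*y^2*z - x^3*y - x*y^3 - x^2*z - y^2*z + 4*x*y + z
trace(a b^3 a) = trace(b) trace(a^2 b^2) - trace(a^2 b)   [square of b] = x*y^2*z - x^2*y - y^3 - x*z + 3*y
next, trace(a^3 b^3 a) = trace(a) trace(a b^3 a^2) - trace(a b^3 a)   [square of a] = x^3*y^2*z - x^4*y - x^2*y^3 - x^3*z - 2*x*y^2*z + 5*x^2*y + y^3 + 2*x*z - 3*y
next, trace(a^2 b^3 a^3) = trace(a) trace(a^3 b^3 a) - trace(a^3 b^3)   [square of a] = x^4*y^2*z - x^5*y - x^3*y^3 - x^4*z - 3*x^2*y^2*z + 6*x^3*y + 2*x*y^3 + 3*x^2*z + y^2*z - 7*x*y - z
trace(b^2 a^6 b) = trace(a) trace(a^2 b^3 a^3) - trace(a^2 b^3 a^2)   [square of a] = x^5*y^2*z - x^6*y - x^4*y^3 - x^5*z - 4*x^3*y^2*z + 7*x^4*y + 3*x^2*y^3 + 4*x^3*z + 3*x*y^2*z - 12*x^2*y - y^3 - 3*x*z + 3*y
next, trace(a^4 b) = trace(a) trace(b a^3) - trace(b a^2)   [square of a] = x^3*z - x^2*y - 2*x*z + y
and trace(a^2) = trace(a) trace(a) - trace(1)   [square of a] = x^2 - 2
and trace(a^3) = trace(a) trace(a^2) - trace(a)   [square of a] = x^3 - 3*x
trace(a^4) = trace(a) trace(a^3) - trace(a^2)   [square of a] = x^4 - 4*x^2 + 2
trace(a^2 b^2 a^2) = trace(b) trace(a^4 b) - trace(a^4)   [square of b] = x^3*y*z - x^4 - x^2*y^2 - 2*x*y*z + 4*x^2 + y^2 - 2
trace(a^3 b^2 a^2) = trace(a) trace(a^2 b^2 a^2) - trace(a^2 b^2 a)   [square of a] = x^4*y*z - x^5 - x^3*y^2 - 3*x^2*y*z + 5*x^3 + 2*x*y^2 + y*z - 5*x
next, trace(b^2 a^6) = trace(a) trace(a^3 b^2 a^2) - trace(a^3 b^2 a)   [square of a] = x^5*y*z - x^6 - x^4*y^2 - 4*x^3*y*z + 6*x^4 + 3*x^2*y^2 + 3*x*y*z - 9*x^2 - y^2 + 2
trace(a^3 b^4 a^3) = trace(b) trace(b^2 a^6 b) - trace(b^2 a^6)   [square of b] = x^5*y^3*z - x^6*y^2 - x^4*y^4 - 2*x^5*y*z - 4*x^3*y^3*z + x^6 + 8*x^4*y^2 + 3*x^2*y^4 + 8*x^3*y*z + 3*x*y^3*z - 6*x^4 - 15*x^2*y^2 - y^4 - 6*x*y*z + 9*x^2 + 4*y^2 - 2

x^5*y^3*z - x^6*y^2 - x^4*y^4 - 2*x^5*y*z - 4*x^3*y^3*z + x^6 + 8*x^4*y^2 + 3*x^2*y^4 + 8*x^3*y*z + 3*x*y^3*z - 6*x^4 - 15*x^2*y^2 - y^4 - 6*x*y*z + 9*x^2 + 4*y^2 - 2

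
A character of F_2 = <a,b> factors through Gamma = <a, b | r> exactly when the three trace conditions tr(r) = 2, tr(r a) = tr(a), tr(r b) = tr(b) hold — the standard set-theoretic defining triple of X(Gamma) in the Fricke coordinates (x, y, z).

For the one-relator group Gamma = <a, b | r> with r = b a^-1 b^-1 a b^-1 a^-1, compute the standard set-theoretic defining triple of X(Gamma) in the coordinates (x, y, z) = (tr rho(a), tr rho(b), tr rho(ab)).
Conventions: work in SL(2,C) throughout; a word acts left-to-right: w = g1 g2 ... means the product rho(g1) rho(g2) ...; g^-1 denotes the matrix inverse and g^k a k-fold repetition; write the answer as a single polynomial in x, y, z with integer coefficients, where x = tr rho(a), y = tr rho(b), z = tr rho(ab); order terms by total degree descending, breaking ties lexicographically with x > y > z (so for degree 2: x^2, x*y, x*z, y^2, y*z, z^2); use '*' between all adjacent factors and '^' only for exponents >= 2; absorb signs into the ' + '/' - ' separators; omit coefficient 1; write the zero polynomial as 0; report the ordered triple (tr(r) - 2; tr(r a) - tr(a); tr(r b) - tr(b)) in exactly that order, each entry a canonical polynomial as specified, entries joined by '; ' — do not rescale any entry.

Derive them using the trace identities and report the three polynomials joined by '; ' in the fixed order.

x^2*y^2*z - x^3*y - x*y^3 - 2*x*y*z^2 + x^2*z + y^2*z + z^3 + 4*x*y - 3*z - 2; -x + y; x^2*y^3*z - x^3*y^2 - x*y^4 - 2*x*y^2*z^2 + y^3*z + y*z^3 + x^3 + 5*x*y^2 + x*z^2 - 4*y*z - 3*x - y

trace(a^-1) = trace(a) = x
trace(b^2) = trace(b) trace(b) - trace(1) = y^2 - 2
trace(b^2 a) = trace(b) trace(a b) - trace(a) = y*z - x
so trace(b a^-1 b) = trace(b^2) trace(a) - trace(b^2 a) = x*y^2 - y*z - x
trace(b^2 a b) = trace(b) trace(b a b) - trace(b a) = y^2*z - x*y - z
so trace(a b a b) = trace(a b) trace(a b) - trace(1) = z^2 - 2
reduce: trace(a b a) = trace(a) trace(b a) - trace(b) = x*z - y
trace(b^2 a b a) = trace(b) trace(a b a b) - trace(a b a) = y*z^2 - x*z - y
reduce: trace(b a b a^-1 b) = trace(b^2 a b) trace(a) - trace(b^2 a b a) = x*y^2*z - x^2*y - y*z^2 + y
trace(b a b a b a) = trace(a b a b) trace(a b) - trace(b a) = z^3 - 3*z
so trace(b a b a^-1 b a) = trace(b a b a b) trace(a) - trace(b a b a b a) = x*y*z^2 - x^2*z - z^3 - x*y + 3*z
trace(a^-1 b a^-1 b a b) = trace(b a b a^-1 b) trace(a) - trace(b a b a^-1 b a) = x^2*y^2*z - x^3*y - 2*x*y*z^2 + x^2*z + z^3 + 2*x*y - 3*z
trace(a b^-1 a^-1 b a^-1 b) = trace(a^-1 b a^-1 b a) trace(b) - trace(a^-1 b a^-1 b a b) = -x^2*y^2*z + x^3*y + x*y^3 + 2*x*y*z^2 - x^2*z - y^2*z - z^3 - 3*x*y + 3*z
trace(b a^-1 b^-1 a b^-1 a^-1) = trace(a b^-1 a^-1 b a^-1) trace(b) - trace(a b^-1 a^-1 b a^-1 b) = x^2*y^2*z - x^3*y - x*y^3 - 2*x*y*z^2 + x^2*z + y^2*z + z^3 + 4*x*y - 3*z
trace(b^-1 a b a) = trace(a b a) trace(b) - trace(a b a b)   [inverse elimination on b] = x*y*z - y^2 - z^2 + 2
trace(b a^-1 b^-1 a) = trace(b^-1 a b) trace(a) - trace(b^-1 a b a)   [inverse elimination on a] = -x*y*z + x^2 + y^2 + z^2 - 2
reduce: trace(a b^2 a) = trace(a) trace(b^2 a) - trace(b^2)   [square of a] = x*y*z - x^2 - y^2 + 2
so trace(a^2 b^2 a) = trace(a) trace(a b^2 a) - trace(a b^2)   [square of a] = x^2*y*z - x^3 - x*y^2 - y*z + 3*x
reduce: trace(a b a^2 b) = trace(a) trace(b a b a) - trace(b a b)   [square of a] = x*z^2 - y*z - x
reduce: trace(a b a^2) = trace(a) trace(b a^2) - trace(b a)   [square of a] = x^2*z - x*y - z
reduce: trace(a^2 b^2 a b) = trace(b) trace(a b a^2 b) - trace(a b a^2)   [square of b] = x*y*z^2 - x^2*z - y^2*z + z
reduce: trace(b^-1 a^2 b^2 a) = trace(a^2 b^2 a) trace(b) - trace(a^2 b^2 a b)   [inverse elimination on b] = x^2*y^2*z - x^3*y - x*y^3 - x*y*z^2 + x^2*z + 3*x*y - z
so trace(a b^2 a^-1 b^-1 a) = trace(b^-1 a^2 b^2) trace(a) - trace(b^-1 a^2 b^2 a)   [inverse elimination on a] = -x^2*y^2*z + x^3*y + x*y^3 + x*y*z^2 - 4*x*y + z
reduce: trace(b a b a b^2) = trace(b) trace(b a b a b) - trace(b a b a)   [square of b] = y^2*z^2 - x*y*z - y^2 - z^2 + 2
so trace(b a b a b^2 a) = trace(b) trace(a b a b a b) - trace(a b a b a)   [square of b] = y*z^3 - x*z^2 - 2*y*z + x
reduce: trace(a b a b^2 a^-1 b) = trace(b a b a b^2) trace(a) - trace(b a b a b^2 a)   [inverse elimination on a] = x*y^2*z^2 - x^2*y*z - y*z^3 - x*y^2 + 2*y*z + x
reduce: trace(a b^2 a^-1 b^-1 a b) = trace(a b a b^2 a^-1) trace(b) - trace(a b a b^2 a^-1 b)   [inverse elimination on b] = -x*y^2*z^2 + x^2*y*z + y^3*z + y*z^3 - 3*y*z - x
reduce: trace(b^2 a^-1 b^-1 a b^-1 a) = trace(a b^2 a^-1 b^-1 a) trace(b) - trace(a b^2 a^-1 b^-1 a b)   [inverse elimination on b] = -x^2*y^3*z + x^3*y^2 + x*y^4 + 2*x*y^2*z^2 - x^2*y*z - y^3*z - y*z^3 - 4*x*y^2 + 4*y*z + x
trace(b a^-1 b^-1 a b^-1 a^-1 b) = trace(b^2 a^-1 b^-1 a b^-1) trace(a) - trace(b^2 a^-1 b^-1 a b^-1 a)   [inverse elimination on a] = x^2*y^3*z - x^3*y^2 - x*y^4 - 2*x*y^2*z^2 + y^3*z + y*z^3 + x^3 + 5*x*y^2 + x*z^2 - 4*y*z - 3*x
assemble the triple (trace(r) - 2; trace(r a) - x; trace(r b) - y)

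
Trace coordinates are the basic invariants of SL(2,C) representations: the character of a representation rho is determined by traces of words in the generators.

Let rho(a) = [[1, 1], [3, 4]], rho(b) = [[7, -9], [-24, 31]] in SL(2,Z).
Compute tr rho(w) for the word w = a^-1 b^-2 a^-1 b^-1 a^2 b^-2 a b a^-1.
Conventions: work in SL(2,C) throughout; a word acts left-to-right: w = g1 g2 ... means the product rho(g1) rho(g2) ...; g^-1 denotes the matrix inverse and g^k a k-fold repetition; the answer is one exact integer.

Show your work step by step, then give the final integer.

-2163089655358

rho(a^-1) = [[4, -1], [-3, 1]]
... * rho(b^-1) = [[31, 9], [24, 7]]  ->  [[100, 29], [-69, -20]]
... * rho(b^-1) = [[31, 9], [24, 7]]  ->  [[3796, 1103], [-2619, -761]]
... * rho(a^-1) = [[4, -1], [-3, 1]]  ->  [[11875, -2693], [-8193, 1858]]
... * rho(b^-1) = [[31, 9], [24, 7]]  ->  [[303493, 88024], [-209391, -60731]]
... * rho(a) = [[1, 1], [3, 4]]  ->  [[567565, 655589], [-391584, -452315]]
... * rho(a) = [[1, 1], [3, 4]]  ->  [[2534332, 3189921], [-1748529, -2200844]]
... * rho(b^-1) = [[31, 9], [24, 7]]  ->  [[155122396, 45138435], [-107024655, -31142669]]
... * rho(b^-1) = [[31, 9], [24, 7]]  ->  [[5892116716, 1712070609], [-4065188361, -1181220578]]
... * rho(a) = [[1, 1], [3, 4]]  ->  [[11028328543, 12740399152], [-7608850095, -8790070673]]
... * rho(b) = [[7, -9], [-24, 31]]  ->  [[-228571279847, 295697416825], [157699745487, -204012540008]]
... * rho(a^-1) = [[4, -1], [-3, 1]]  ->  [[-1801377369863, 524268696672], [1242836601972, -361712285495]]
tr = -1801377369863 + -361712285495 = -2163089655358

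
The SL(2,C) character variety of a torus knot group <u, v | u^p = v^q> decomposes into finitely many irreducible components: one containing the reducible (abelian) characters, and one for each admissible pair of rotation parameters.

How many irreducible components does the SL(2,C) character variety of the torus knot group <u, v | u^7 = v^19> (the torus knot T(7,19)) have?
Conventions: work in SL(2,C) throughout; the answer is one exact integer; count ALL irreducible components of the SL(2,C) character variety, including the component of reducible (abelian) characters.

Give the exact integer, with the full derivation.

Gamma = < u, v | u^7 = v^19 > (torus knot T(7,19)); the central element u^7 = v^19 acts as +I or -I in any irreducible SL(2,C) representation.
This locks tr(u) to 2*cos(pi*alpha/7), alpha in 1..6, and tr(v) to 2*cos(pi*beta/19), beta in 1..18, on each component of irreducible characters.
The two central values (-1)^alpha I and (-1)^beta I must be the same matrix, so alpha and beta share a parity.
count pairs: odd alpha (3 choices) x odd beta (9), plus even alpha (3) x even beta (9): 3*9 + 3*9 = 54.
components with irreducible characters: 54; plus the single component of reducible (abelian) characters: total 55.

55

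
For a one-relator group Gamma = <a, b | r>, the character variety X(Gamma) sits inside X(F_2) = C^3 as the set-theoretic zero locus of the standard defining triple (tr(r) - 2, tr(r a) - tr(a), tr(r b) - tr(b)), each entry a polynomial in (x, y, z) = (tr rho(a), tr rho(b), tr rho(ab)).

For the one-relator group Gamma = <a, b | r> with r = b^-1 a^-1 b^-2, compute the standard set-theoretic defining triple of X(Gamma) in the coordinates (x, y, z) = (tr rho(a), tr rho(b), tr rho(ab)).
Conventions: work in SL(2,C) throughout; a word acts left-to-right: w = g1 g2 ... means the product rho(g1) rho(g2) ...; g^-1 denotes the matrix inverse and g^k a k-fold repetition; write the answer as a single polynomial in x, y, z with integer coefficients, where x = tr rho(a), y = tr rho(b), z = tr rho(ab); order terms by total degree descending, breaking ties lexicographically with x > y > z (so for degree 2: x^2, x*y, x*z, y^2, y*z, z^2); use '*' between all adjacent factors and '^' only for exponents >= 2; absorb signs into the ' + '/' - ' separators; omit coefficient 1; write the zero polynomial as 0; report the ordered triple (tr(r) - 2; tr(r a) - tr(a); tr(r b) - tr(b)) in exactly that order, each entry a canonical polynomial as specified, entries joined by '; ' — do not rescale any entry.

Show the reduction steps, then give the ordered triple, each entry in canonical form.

y^2*z - x*y - z - 2; x*y^2*z - x^2*y - y*z^2 - x + y; y*z - x - y

so tr(b^-1) = tr(b) = y
tr(b^-1 a) = tr(a)*tr(b) - tr(a b) = x*y - z
reduce: tr(a^-1 b^-1) = tr(b^-1)*tr(a) - tr(b^-1 a) = z
reduce: tr(b^-1 a^-1 b^-1) = tr(a^-1 b^-1)*tr(b) - tr(a^-1) = y*z - x
tr(b^-1 a^-1 b^-2) = tr(b^-1 a^-1 b^-1)*tr(b) - tr(b^-1 a^-1) = y^2*z - x*y - z
so tr(b^-2) = tr(b^-1)*tr(b) - tr(1)  (eliminate b^-1) = y^2 - 2
reduce: tr(b a b a) = tr(a b)*tr(a b) - tr(1)  (split on a) = z^2 - 2
tr(a b a^-1 b) = tr(b a b)*tr(a) - tr(b a b a)  (eliminate a^-1) = x*y*z - x^2 - z^2 + 2
reduce: tr(b^-1 a b a^-1) = tr(a b a^-1)*tr(b) - tr(a b a^-1 b)  (eliminate b^-1) = -x*y*z + x^2 + y^2 + z^2 - 2
tr(a^-1 b^-2 a b) = tr(b^-1 a b a^-1)*tr(b) - tr(b^-1 a b a^-1 b)  (eliminate b^-1) = -x*y^2*z + x^2*y + y^3 + y*z^2 - 3*y
tr(b^-1 a^-1 b^-2 a) = tr(a^-1 b^-2 a)*tr(b) - tr(a^-1 b^-2 a b)  (eliminate b^-1) = x*y^2*z - x^2*y - y*z^2 + y
assemble the triple (tr(r) - 2; tr(r a) - x; tr(r b) - y)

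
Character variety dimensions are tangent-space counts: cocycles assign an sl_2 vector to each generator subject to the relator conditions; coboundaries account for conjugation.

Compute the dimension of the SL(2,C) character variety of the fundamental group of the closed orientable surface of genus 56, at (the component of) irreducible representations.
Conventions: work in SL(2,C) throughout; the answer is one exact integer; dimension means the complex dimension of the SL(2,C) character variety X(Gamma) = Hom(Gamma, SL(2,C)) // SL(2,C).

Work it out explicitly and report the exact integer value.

pi_1 of the closed genus-56 surface has 112 generators bound by the single product-of-commutators relator.
A cocycle assigns one sl_2 vector per generator subject to the relator condition d_2(z) = 0: dim of the unconstrained space is 3*2g = 336.
H^2 = coker(d_2) is dual to H^0 = 0 at irreducible rho (Poincare duality), so d_2 is onto: dim Z^1 = 333.
As always at irreducible rho, dim B^1 = 3.
Hence dim X = 333 - 3 = 330.

330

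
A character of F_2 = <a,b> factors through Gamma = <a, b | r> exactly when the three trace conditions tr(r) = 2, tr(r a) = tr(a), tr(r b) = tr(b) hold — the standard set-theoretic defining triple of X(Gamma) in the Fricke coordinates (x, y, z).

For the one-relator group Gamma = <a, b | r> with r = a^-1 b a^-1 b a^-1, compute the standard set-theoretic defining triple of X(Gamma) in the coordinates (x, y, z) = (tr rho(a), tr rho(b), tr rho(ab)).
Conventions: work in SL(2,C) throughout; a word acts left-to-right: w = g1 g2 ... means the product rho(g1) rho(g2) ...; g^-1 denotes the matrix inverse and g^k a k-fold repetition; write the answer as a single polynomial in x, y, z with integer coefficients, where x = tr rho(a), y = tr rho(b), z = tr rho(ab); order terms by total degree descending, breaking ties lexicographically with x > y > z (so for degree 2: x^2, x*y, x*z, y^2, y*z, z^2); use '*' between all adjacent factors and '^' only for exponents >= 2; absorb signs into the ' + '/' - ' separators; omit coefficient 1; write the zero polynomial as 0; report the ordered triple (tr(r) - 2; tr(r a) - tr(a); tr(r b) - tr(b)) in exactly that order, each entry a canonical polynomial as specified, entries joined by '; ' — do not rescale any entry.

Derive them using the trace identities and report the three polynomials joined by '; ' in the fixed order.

x^3*y^2 - 2*x^2*y*z - x*y^2 + x*z^2 + y*z - x - 2; x^2*y^2 - 2*x*y*z + z^2 - x - 2; x^3*y^3 - 3*x^2*y^2*z + 3*x*y*z^2 - z^3 - 3*x*y - y + 3*z

apply: tr(b^2) = tr(b)*tr(b) - tr(1)  (reduce the b square) = y^2 - 2
apply: tr(b^2 a) = tr(b)*tr(a b) - tr(a)  (reduce the b square) = y*z - x
use: tr(b a^-1 b) = tr(b^2)*tr(a) - tr(b^2 a)  (eliminate a^-1) = x*y^2 - y*z - x
use: tr(b a b a) = tr(a b)*tr(a b) - tr(1)  (split on a) = z^2 - 2
use: tr(b a^-1 b a) = tr(b a b)*tr(a) - tr(b a b a)  (eliminate a^-1) = x*y*z - x^2 - z^2 + 2
use: tr(a^-1 b a^-1 b) = tr(b a^-1 b)*tr(a) - tr(b a^-1 b a)  (eliminate a^-1) = x^2*y^2 - 2*x*y*z + z^2 - 2
tr(a^-1 b a^-1 b a^-1) = tr(a^-1 b a^-1 b)*tr(a) - tr(a^-1 b a^-1 b a)  (eliminate a^-1) = x^3*y^2 - 2*x^2*y*z - x*y^2 + x*z^2 + y*z - x
tr(b^3) = tr(b)*tr(b^2) - tr(b)   [square of b] = y^3 - 3*y
apply: tr(b^3 a) = tr(b)*tr(a b^2) - tr(a b)   [square of b] = y^2*z - x*y - z
use: tr(b^2 a^-1 b) = tr(b^3)*tr(a) - tr(b^3 a)   [inverse elimination on a] = x*y^3 - y^2*z - 2*x*y + z
tr(a b a) = tr(a)*tr(b a) - tr(b)   [square of a] = x*z - y
apply: tr(b a b^2 a) = tr(b)*tr(a b a b) - tr(a b a)   [square of b] = y*z^2 - x*z - y
tr(b^2 a^-1 b a) = tr(b a b^2)*tr(a) - tr(b a b^2 a)   [inverse elimination on a] = x*y^2*z - x^2*y - y*z^2 + y
apply: tr(b a^-1 b a^-1 b) = tr(b^2 a^-1 b)*tr(a) - tr(b^2 a^-1 b a)   [inverse elimination on a] = x^2*y^3 - 2*x*y^2*z - x^2*y + y*z^2 + x*z - y
tr(b a b a b a) = tr(b a b a)*tr(b a) - tr(a b)   [split at a repeated b] = z^3 - 3*z
apply: tr(b a^-1 b a b a) = tr(b a b a b)*tr(a) - tr(b a b a b a)   [inverse elimination on a] = x*y*z^2 - x^2*z - z^3 - x*y + 3*z
tr(b a^-1 b a^-1 b a) = tr(b a^-1 b a b)*tr(a) - tr(b a^-1 b a b a)   [inverse elimination on a] = x^2*y^2*z - x^3*y - 2*x*y*z^2 + x^2*z + z^3 + 2*x*y - 3*z
apply: tr(a^-1 b a^-1 b a^-1 b) = tr(b a^-1 b a^-1 b)*tr(a) - tr(b a^-1 b a^-1 b a)   [inverse elimination on a] = x^3*y^3 - 3*x^2*y^2*z + 3*x*y*z^2 - z^3 - 3*x*y + 3*z
assemble the triple (tr(r) - 2; tr(r a) - x; tr(r b) - y)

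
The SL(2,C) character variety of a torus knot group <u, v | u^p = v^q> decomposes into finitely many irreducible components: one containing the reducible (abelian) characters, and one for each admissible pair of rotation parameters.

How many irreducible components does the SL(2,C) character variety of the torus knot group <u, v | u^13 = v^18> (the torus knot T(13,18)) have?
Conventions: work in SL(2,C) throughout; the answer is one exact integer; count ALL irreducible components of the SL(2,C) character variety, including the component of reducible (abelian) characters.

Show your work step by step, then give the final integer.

103

For T(13,18): irreducibility forces the central element u^13 = v^18 to one of +I, -I.
On an irreducible component, tr(u) is locked at 2*cos(pi*alpha/13) for some alpha in 1..12, and tr(v) at 2*cos(pi*beta/18) for some beta in 1..17.
The two central values (-1)^alpha I and (-1)^beta I must be the same matrix, so alpha and beta share a parity.
Counting: 6 odd alphas x 9 odd betas + 6 even alphas x 8 even betas = 54 + 48 = 102.
components with irreducible characters: 102; plus the single component of reducible (abelian) characters: total 103.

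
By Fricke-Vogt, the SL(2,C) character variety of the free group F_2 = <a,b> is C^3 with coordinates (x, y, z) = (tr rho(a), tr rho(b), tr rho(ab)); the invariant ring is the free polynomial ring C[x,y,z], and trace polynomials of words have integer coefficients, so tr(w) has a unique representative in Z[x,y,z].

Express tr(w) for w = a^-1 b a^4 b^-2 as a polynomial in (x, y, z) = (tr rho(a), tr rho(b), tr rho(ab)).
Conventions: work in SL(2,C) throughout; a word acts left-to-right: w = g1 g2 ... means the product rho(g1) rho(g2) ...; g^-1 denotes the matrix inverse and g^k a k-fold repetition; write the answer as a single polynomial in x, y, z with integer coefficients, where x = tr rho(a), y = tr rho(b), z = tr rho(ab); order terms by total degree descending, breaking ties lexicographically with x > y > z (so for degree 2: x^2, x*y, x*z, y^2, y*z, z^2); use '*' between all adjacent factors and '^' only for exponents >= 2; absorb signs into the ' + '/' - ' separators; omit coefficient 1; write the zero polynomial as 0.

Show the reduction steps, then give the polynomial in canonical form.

tr(a b a) = tr(a) * tr(b a) - tr(b) = x*z - y
tr(b a^3) = tr(a) * tr(a b a) - tr(a b) = x^2*z - x*y - z
use: tr(b^2 a) = tr(b) * tr(a b) - tr(a) = y*z - x
apply: tr(b^2) = tr(b) * tr(b) - tr(1) = y^2 - 2
tr(a b^2 a) = tr(a) * tr(b^2 a) - tr(b^2) = x*y*z - x^2 - y^2 + 2
use: tr(a^2 b^2 a) = tr(a) * tr(a b^2 a) - tr(a b^2) = x^2*y*z - x^3 - x*y^2 - y*z + 3*x
use: tr(b a^4 b) = tr(a) * tr(a^2 b^2 a) - tr(a^2 b^2) = x^3*y*z - x^4 - x^2*y^2 - 2*x*y*z + 4*x^2 + y^2 - 2
use: tr(b a b a) = tr(b a) * tr(b a) - tr(1)   [split at repeated b] = z^2 - 2
use: tr(a b a b a) = tr(a) * tr(b a b a) - tr(b a b) = x*z^2 - y*z - x
apply: tr(a b a b a^2) = tr(a) * tr(a b a b a) - tr(a b a b) = x^2*z^2 - x*y*z - x^2 - z^2 + 2
tr(b a^4 b a) = tr(a) * tr(a b a b a^2) - tr(a b a b a) = x^3*z^2 - x^2*y*z - x^3 - 2*x*z^2 + y*z + 3*x
tr(a^-1 b a^4 b) = tr(b a^4 b) * tr(a) - tr(b a^4 b a) = x^4*y*z - x^5 - x^3*y^2 - x^3*z^2 - x^2*y*z + 5*x^3 + x*y^2 + 2*x*z^2 - y*z - 5*x
apply: tr(b^-1 a^-1 b a^4) = tr(a^-1 b a^4) * tr(b) - tr(a^-1 b a^4 b) = -x^4*y*z + x^5 + x^3*y^2 + x^3*z^2 + 2*x^2*y*z - 5*x^3 - 2*x*y^2 - 2*x*z^2 + 5*x
use: tr(a^-1 b a^4 b^-2) = tr(b^-1 a^-1 b a^4) * tr(b) - tr(b^-1 a^-1 b a^4 b) = -x^4*y^2*z + x^5*y + x^3*y^3 + x^3*y*z^2 + 2*x^2*y^2*z - 5*x^3*y - 2*x*y^3 - 2*x*y*z^2 - x^2*z + 6*x*y + z

-x^4*y^2*z + x^5*y + x^3*y^3 + x^3*y*z^2 + 2*x^2*y^2*z - 5*x^3*y - 2*x*y^3 - 2*x*y*z^2 - x^2*z + 6*x*y + z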